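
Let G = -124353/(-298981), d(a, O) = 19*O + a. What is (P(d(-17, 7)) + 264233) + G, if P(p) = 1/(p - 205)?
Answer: 7031068313433/26609309 ≈ 2.6423e+5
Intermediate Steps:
d(a, O) = a + 19*O
P(p) = 1/(-205 + p)
G = 124353/298981 (G = -124353*(-1/298981) = 124353/298981 ≈ 0.41592)
(P(d(-17, 7)) + 264233) + G = (1/(-205 + (-17 + 19*7)) + 264233) + 124353/298981 = (1/(-205 + (-17 + 133)) + 264233) + 124353/298981 = (1/(-205 + 116) + 264233) + 124353/298981 = (1/(-89) + 264233) + 124353/298981 = (-1/89 + 264233) + 124353/298981 = 23516736/89 + 124353/298981 = 7031068313433/26609309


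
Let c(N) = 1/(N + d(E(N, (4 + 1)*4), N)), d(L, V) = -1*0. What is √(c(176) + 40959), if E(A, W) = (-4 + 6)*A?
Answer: √79296635/44 ≈ 202.38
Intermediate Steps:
E(A, W) = 2*A
d(L, V) = 0
c(N) = 1/N (c(N) = 1/(N + 0) = 1/N)
√(c(176) + 40959) = √(1/176 + 40959) = √(7208785/176) = √79296635/44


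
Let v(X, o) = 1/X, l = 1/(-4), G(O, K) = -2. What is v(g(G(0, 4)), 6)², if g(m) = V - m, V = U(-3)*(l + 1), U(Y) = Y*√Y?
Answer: 16/(8 - 9*I*√3)² ≈ -0.030388 + 0.042342*I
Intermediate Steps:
U(Y) = Y^(3/2)
l = -¼ (l = 1*(-¼) = -¼ ≈ -0.25000)
V = -9*I*√3/4 (V = (-3)^(3/2)*(-¼ + 1) = -3*I*√3*(¾) = -9*I*√3/4 ≈ -3.8971*I)
g(m) = -m - 9*I*√3/4 (g(m) = -9*I*√3/4 - m = -m - 9*I*√3/4)
v(g(G(0, 4)), 6)² = (1/(-1*(-2) - 9*I*√3/4))² = (1/(2 - 9*I*√3/4))² = (2 - 9*I*√3/4)⁻²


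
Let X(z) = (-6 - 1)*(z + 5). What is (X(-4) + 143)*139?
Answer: 18904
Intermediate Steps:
X(z) = -35 - 7*z (X(z) = -7*(5 + z) = -35 - 7*z)
(X(-4) + 143)*139 = ((-35 - 7*(-4)) + 143)*139 = ((-35 + 28) + 143)*139 = (-7 + 143)*139 = 136*139 = 18904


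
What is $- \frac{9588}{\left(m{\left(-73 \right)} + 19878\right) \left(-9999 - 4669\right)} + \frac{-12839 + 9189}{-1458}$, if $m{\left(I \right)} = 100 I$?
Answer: $\frac{84177182363}{33624050454} \approx 2.5035$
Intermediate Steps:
$- \frac{9588}{\left(m{\left(-73 \right)} + 19878\right) \left(-9999 - 4669\right)} + \frac{-12839 + 9189}{-1458} = - \frac{9588}{\left(100 \left(-73\right) + 19878\right) \left(-9999 - 4669\right)} + \frac{-12839 + 9189}{-1458} = - \frac{9588}{\left(-7300 + 19878\right) \left(-14668\right)} - - \frac{1825}{729} = - \frac{9588}{12578 \left(-14668\right)} + \frac{1825}{729} = - \frac{9588}{-184494104} + \frac{1825}{729} = \left(-9588\right) \left(- \frac{1}{184494104}\right) + \frac{1825}{729} = \frac{2397}{46123526} + \frac{1825}{729} = \frac{84177182363}{33624050454}$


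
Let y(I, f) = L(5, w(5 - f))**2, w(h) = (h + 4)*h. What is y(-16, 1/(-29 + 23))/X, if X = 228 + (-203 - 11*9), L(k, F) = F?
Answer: -2907025/95904 ≈ -30.312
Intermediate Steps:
w(h) = h*(4 + h) (w(h) = (4 + h)*h = h*(4 + h))
y(I, f) = (5 - f)**2*(9 - f)**2 (y(I, f) = ((5 - f)*(4 + (5 - f)))**2 = ((5 - f)*(9 - f))**2 = (5 - f)**2*(9 - f)**2)
X = -74 (X = 228 + (-203 - 99) = 228 - 302 = -74)
y(-16, 1/(-29 + 23))/X = ((-9 + 1/(-29 + 23))**2*(-5 + 1/(-29 + 23))**2)/(-74) = ((-9 + 1/(-6))**2*(-5 + 1/(-6))**2)*(-1/74) = ((-9 - 1/6)**2*(-5 - 1/6)**2)*(-1/74) = ((-55/6)**2*(-31/6)**2)*(-1/74) = ((3025/36)*(961/36))*(-1/74) = (2907025/1296)*(-1/74) = -2907025/95904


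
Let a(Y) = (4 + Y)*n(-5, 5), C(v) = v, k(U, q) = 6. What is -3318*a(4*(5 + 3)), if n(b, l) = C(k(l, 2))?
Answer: -716688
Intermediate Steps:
n(b, l) = 6
a(Y) = 24 + 6*Y (a(Y) = (4 + Y)*6 = 24 + 6*Y)
-3318*a(4*(5 + 3)) = -3318*(24 + 6*(4*(5 + 3))) = -3318*(24 + 6*(4*8)) = -3318*(24 + 6*32) = -3318*(24 + 192) = -3318*216 = -716688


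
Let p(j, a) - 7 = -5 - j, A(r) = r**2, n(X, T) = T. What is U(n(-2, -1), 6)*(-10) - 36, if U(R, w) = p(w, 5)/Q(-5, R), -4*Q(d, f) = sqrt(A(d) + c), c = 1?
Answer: -36 - 80*sqrt(26)/13 ≈ -67.379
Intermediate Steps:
p(j, a) = 2 - j (p(j, a) = 7 + (-5 - j) = 2 - j)
Q(d, f) = -sqrt(1 + d**2)/4 (Q(d, f) = -sqrt(d**2 + 1)/4 = -sqrt(1 + d**2)/4)
U(R, w) = -2*sqrt(26)*(2 - w)/13 (U(R, w) = (2 - w)/((-sqrt(1 + (-5)**2)/4)) = (2 - w)/((-sqrt(1 + 25)/4)) = (2 - w)/((-sqrt(26)/4)) = (2 - w)*(-2*sqrt(26)/13) = -2*sqrt(26)*(2 - w)/13)
U(n(-2, -1), 6)*(-10) - 36 = (2*sqrt(26)*(-2 + 6)/13)*(-10) - 36 = ((2/13)*sqrt(26)*4)*(-10) - 36 = (8*sqrt(26)/13)*(-10) - 36 = -80*sqrt(26)/13 - 36 = -36 - 80*sqrt(26)/13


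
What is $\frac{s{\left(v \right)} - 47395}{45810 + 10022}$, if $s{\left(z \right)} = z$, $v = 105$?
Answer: $- \frac{23645}{27916} \approx -0.847$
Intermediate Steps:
$\frac{s{\left(v \right)} - 47395}{45810 + 10022} = \frac{105 - 47395}{45810 + 10022} = - \frac{47290}{55832} = \left(-47290\right) \frac{1}{55832} = - \frac{23645}{27916}$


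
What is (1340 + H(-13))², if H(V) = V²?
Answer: 2277081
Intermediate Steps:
(1340 + H(-13))² = (1340 + (-13)²)² = (1340 + 169)² = 1509² = 2277081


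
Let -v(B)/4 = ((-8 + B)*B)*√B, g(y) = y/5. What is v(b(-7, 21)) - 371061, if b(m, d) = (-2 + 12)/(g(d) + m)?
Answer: -371061 - 40500*I*√7/343 ≈ -3.7106e+5 - 312.4*I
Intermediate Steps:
g(y) = y/5 (g(y) = y*(⅕) = y/5)
b(m, d) = 10/(m + d/5) (b(m, d) = (-2 + 12)/(d/5 + m) = 10/(m + d/5))
v(B) = -4*B^(3/2)*(-8 + B) (v(B) = -4*(-8 + B)*B*√B = -4*B*(-8 + B)*√B = -4*B^(3/2)*(-8 + B))
v(b(-7, 21)) - 371061 = 4*(50/(21 + 5*(-7)))^(3/2)*(8 - 50/(21 + 5*(-7))) - 371061 = 4*(50/(21 - 35))^(3/2)*(8 - 50/(21 - 35)) - 371061 = 4*(50/(-14))^(3/2)*(8 - 50/(-14)) - 371061 = 4*(50*(-1/14))^(3/2)*(8 - 50*(-1)/14) - 371061 = 4*(-25/7)^(3/2)*(8 - 1*(-25/7)) - 371061 = 4*(-125*I*√7/49)*(8 + 25/7) - 371061 = 4*(-125*I*√7/49)*(81/7) - 371061 = -40500*I*√7/343 - 371061 = -371061 - 40500*I*√7/343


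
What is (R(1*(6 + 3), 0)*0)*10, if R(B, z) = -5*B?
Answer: 0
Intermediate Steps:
(R(1*(6 + 3), 0)*0)*10 = (-5*(6 + 3)*0)*10 = (-5*9*0)*10 = -45*0*10 = 0*10 = 0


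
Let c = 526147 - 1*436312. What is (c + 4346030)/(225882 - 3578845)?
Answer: -4435865/3352963 ≈ -1.3230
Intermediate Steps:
c = 89835 (c = 526147 - 436312 = 89835)
(c + 4346030)/(225882 - 3578845) = (89835 + 4346030)/(225882 - 3578845) = 4435865/(-3352963) = 4435865*(-1/3352963) = -4435865/3352963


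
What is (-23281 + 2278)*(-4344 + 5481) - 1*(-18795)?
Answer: -23861616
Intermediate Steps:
(-23281 + 2278)*(-4344 + 5481) - 1*(-18795) = -21003*1137 + 18795 = -23880411 + 18795 = -23861616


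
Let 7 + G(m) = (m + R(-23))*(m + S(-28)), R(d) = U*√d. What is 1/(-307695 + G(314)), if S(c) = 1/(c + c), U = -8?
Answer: -163943500/34396260340777 + 1969296*I*√23/34396260340777 ≈ -4.7663e-6 + 2.7458e-7*I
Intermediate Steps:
S(c) = 1/(2*c)
R(d) = -8*√d
G(m) = -7 + (-1/56 + m)*(m - 8*I*√23) (G(m) = -7 + (m - 8*I*√23)*(m + (½)/(-28)) = -7 + (m - 8*I*√23)*(m + (½)*(-1/28)) = -7 + (m - 8*I*√23)*(m - 1/56) = -7 + (m - 8*I*√23)*(-1/56 + m) = -7 + (-1/56 + m)*(m - 8*I*√23))
1/(-307695 + G(314)) = 1/(-307695 + (-7 + 314² - 1/56*314 + I*√23/7 - 8*I*314*√23)) = 1/(-307695 + (-7 + 98596 - 157/28 + I*√23/7 - 2512*I*√23)) = 1/(-307695 + (2760335/28 - 17583*I*√23/7)) = 1/(-5855125/28 - 17583*I*√23/7)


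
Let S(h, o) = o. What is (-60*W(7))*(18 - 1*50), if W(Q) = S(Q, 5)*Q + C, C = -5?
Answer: 57600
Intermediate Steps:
W(Q) = -5 + 5*Q (W(Q) = 5*Q - 5 = -5 + 5*Q)
(-60*W(7))*(18 - 1*50) = (-60*(-5 + 5*7))*(18 - 1*50) = (-60*(-5 + 35))*(18 - 50) = -60*30*(-32) = -1800*(-32) = 57600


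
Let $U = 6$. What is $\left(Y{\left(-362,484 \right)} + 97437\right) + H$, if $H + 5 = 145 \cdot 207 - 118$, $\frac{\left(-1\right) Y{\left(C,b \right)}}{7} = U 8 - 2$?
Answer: $127007$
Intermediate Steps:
$Y{\left(C,b \right)} = -322$ ($Y{\left(C,b \right)} = - 7 \left(6 \cdot 8 - 2\right) = - 7 \left(48 - 2\right) = \left(-7\right) 46 = -322$)
$H = 29892$ ($H = -5 + \left(145 \cdot 207 - 118\right) = -5 + \left(30015 - 118\right) = -5 + 29897 = 29892$)
$\left(Y{\left(-362,484 \right)} + 97437\right) + H = \left(-322 + 97437\right) + 29892 = 97115 + 29892 = 127007$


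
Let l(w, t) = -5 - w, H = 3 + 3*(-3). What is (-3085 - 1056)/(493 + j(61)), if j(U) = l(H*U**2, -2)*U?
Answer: -4141/1362074 ≈ -0.0030402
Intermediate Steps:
H = -6 (H = 3 - 9 = -6)
j(U) = U*(-5 + 6*U**2) (j(U) = (-5 - (-6)*U**2)*U = (-5 + 6*U**2)*U = U*(-5 + 6*U**2))
(-3085 - 1056)/(493 + j(61)) = (-3085 - 1056)/(493 + 61*(-5 + 6*61**2)) = -4141/(493 + 61*(-5 + 6*3721)) = -4141/(493 + 61*(-5 + 22326)) = -4141/(493 + 61*22321) = -4141/(493 + 1361581) = -4141/1362074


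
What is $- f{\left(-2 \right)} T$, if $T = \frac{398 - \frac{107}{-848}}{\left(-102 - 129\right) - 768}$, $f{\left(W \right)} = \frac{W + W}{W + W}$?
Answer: $\frac{112537}{282384} \approx 0.39852$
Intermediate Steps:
$f{\left(W \right)} = 1$ ($f{\left(W \right)} = \frac{2 W}{2 W} = 2 W \frac{1}{2 W} = 1$)
$T = - \frac{112537}{282384}$ ($T = \frac{398 - - \frac{107}{848}}{\left(-102 - 129\right) - 768} = \frac{398 + \frac{107}{848}}{-231 - 768} = \frac{337611}{848 \left(-999\right)} = \frac{337611}{848} \left(- \frac{1}{999}\right) = - \frac{112537}{282384} \approx -0.39852$)
$- f{\left(-2 \right)} T = - \frac{1 \left(-112537\right)}{282384} = \left(-1\right) \left(- \frac{112537}{282384}\right) = \frac{112537}{282384}$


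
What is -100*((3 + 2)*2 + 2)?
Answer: -1200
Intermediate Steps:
-100*((3 + 2)*2 + 2) = -100*(5*2 + 2) = -100*(10 + 2) = -100*12 = -1*1200 = -1200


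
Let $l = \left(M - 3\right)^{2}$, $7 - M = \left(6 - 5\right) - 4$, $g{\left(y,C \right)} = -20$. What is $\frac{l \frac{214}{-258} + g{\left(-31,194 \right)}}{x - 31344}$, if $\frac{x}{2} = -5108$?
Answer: $\frac{7823}{5361240} \approx 0.0014592$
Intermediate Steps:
$x = -10216$ ($x = 2 \left(-5108\right) = -10216$)
$M = 10$ ($M = 7 - \left(\left(6 - 5\right) - 4\right) = 7 - \left(1 - 4\right) = 7 - -3 = 7 + 3 = 10$)
$l = 49$ ($l = \left(10 - 3\right)^{2} = 7^{2} = 49$)
$\frac{l \frac{214}{-258} + g{\left(-31,194 \right)}}{x - 31344} = \frac{49 \frac{214}{-258} - 20}{-10216 - 31344} = \frac{49 \cdot 214 \left(- \frac{1}{258}\right) - 20}{-41560} = \left(49 \left(- \frac{107}{129}\right) - 20\right) \left(- \frac{1}{41560}\right) = \left(- \frac{5243}{129} - 20\right) \left(- \frac{1}{41560}\right) = \left(- \frac{7823}{129}\right) \left(- \frac{1}{41560}\right) = \frac{7823}{5361240}$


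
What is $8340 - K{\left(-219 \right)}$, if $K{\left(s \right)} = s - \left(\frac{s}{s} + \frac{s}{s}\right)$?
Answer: $8561$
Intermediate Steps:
$K{\left(s \right)} = -2 + s$ ($K{\left(s \right)} = s - \left(1 + 1\right) = s - 2 = -2 + s$)
$8340 - K{\left(-219 \right)} = 8340 - \left(-2 - 219\right) = 8340 - -221 = 8340 + 221 = 8561$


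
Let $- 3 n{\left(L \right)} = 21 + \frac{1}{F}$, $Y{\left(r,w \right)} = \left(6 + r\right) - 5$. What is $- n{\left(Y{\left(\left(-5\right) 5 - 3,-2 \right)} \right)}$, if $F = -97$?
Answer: $\frac{2036}{291} \approx 6.9966$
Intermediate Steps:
$Y{\left(r,w \right)} = 1 + r$
$n{\left(L \right)} = - \frac{2036}{291}$ ($n{\left(L \right)} = - \frac{21 + \frac{1}{-97}}{3} = - \frac{21 - \frac{1}{97}}{3} = \left(- \frac{1}{3}\right) \frac{2036}{97} = - \frac{2036}{291}$)
$- n{\left(Y{\left(\left(-5\right) 5 - 3,-2 \right)} \right)} = \left(-1\right) \left(- \frac{2036}{291}\right) = \frac{2036}{291}$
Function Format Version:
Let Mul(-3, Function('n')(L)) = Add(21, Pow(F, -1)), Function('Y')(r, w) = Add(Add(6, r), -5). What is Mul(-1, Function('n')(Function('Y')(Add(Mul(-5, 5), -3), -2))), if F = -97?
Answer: Rational(2036, 291) ≈ 6.9966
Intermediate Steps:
Function('Y')(r, w) = Add(1, r)
Function('n')(L) = Rational(-2036, 291) (Function('n')(L) = Mul(Rational(-1, 3), Add(21, Pow(-97, -1))) = Mul(Rational(-1, 3), Add(21, Rational(-1, 97))) = Mul(Rational(-1, 3), Rational(2036, 97)) = Rational(-2036, 291))
Mul(-1, Function('n')(Function('Y')(Add(Mul(-5, 5), -3), -2))) = Mul(-1, Rational(-2036, 291)) = Rational(2036, 291)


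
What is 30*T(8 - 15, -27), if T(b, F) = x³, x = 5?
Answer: 3750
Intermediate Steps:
T(b, F) = 125 (T(b, F) = 5³ = 125)
30*T(8 - 15, -27) = 30*125 = 3750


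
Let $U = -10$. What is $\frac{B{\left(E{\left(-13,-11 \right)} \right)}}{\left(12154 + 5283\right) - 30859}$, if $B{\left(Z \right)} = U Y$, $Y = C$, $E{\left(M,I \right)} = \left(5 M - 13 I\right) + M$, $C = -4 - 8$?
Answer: $- \frac{20}{2237} \approx -0.0089405$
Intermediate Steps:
$C = -12$
$E{\left(M,I \right)} = - 13 I + 6 M$ ($E{\left(M,I \right)} = \left(- 13 I + 5 M\right) + M = - 13 I + 6 M$)
$Y = -12$
$B{\left(Z \right)} = 120$ ($B{\left(Z \right)} = \left(-10\right) \left(-12\right) = 120$)
$\frac{B{\left(E{\left(-13,-11 \right)} \right)}}{\left(12154 + 5283\right) - 30859} = \frac{120}{\left(12154 + 5283\right) - 30859} = \frac{120}{17437 - 30859} = \frac{120}{-13422} = 120 \left(- \frac{1}{13422}\right) = - \frac{20}{2237}$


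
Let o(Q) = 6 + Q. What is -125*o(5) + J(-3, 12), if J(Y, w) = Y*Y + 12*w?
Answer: -1222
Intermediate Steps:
J(Y, w) = Y**2 + 12*w
-125*o(5) + J(-3, 12) = -125*(6 + 5) + ((-3)**2 + 12*12) = -125*11 + (9 + 144) = -1375 + 153 = -1222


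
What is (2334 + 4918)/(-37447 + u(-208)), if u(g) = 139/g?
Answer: -1508416/7789115 ≈ -0.19366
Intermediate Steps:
(2334 + 4918)/(-37447 + u(-208)) = (2334 + 4918)/(-37447 + 139/(-208)) = 7252/(-37447 + 139*(-1/208)) = 7252/(-37447 - 139/208) = 7252/(-7789115/208) = 7252*(-208/7789115) = -1508416/7789115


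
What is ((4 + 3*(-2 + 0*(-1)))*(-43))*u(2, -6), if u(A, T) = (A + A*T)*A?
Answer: -1720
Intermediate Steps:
u(A, T) = A*(A + A*T)
((4 + 3*(-2 + 0*(-1)))*(-43))*u(2, -6) = ((4 + 3*(-2 + 0*(-1)))*(-43))*(2²*(1 - 6)) = ((4 + 3*(-2 + 0))*(-43))*(4*(-5)) = ((4 + 3*(-2))*(-43))*(-20) = ((4 - 6)*(-43))*(-20) = -2*(-43)*(-20) = 86*(-20) = -1720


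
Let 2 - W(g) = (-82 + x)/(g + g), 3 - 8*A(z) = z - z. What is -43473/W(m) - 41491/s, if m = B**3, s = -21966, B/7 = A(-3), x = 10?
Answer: -245612616394/22548099 ≈ -10893.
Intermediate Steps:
A(z) = 3/8 (A(z) = 3/8 - (z - z)/8 = 3/8 - 1/8*0 = 3/8 + 0 = 3/8)
B = 21/8 (B = 7*(3/8) = 21/8 ≈ 2.6250)
m = 9261/512 (m = (21/8)**3 = 9261/512 ≈ 18.088)
W(g) = 2 + 36/g (W(g) = 2 - (-82 + 10)/(g + g) = 2 - (-72)/(2*g) = 2 - (-72)*1/(2*g) = 2 - (-36)/g = 2 + 36/g)
-43473/W(m) - 41491/s = -43473/(2 + 36/(9261/512)) - 41491/(-21966) = -43473/(2 + 36*(512/9261)) - 41491*(-1/21966) = -43473/(2 + 2048/1029) + 41491/21966 = -43473/4106/1029 + 41491/21966 = -43473*1029/4106 + 41491/21966 = -44733717/4106 + 41491/21966 = -245612616394/22548099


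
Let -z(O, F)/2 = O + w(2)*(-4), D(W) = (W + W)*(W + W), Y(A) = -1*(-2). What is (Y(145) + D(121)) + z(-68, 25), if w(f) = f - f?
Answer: 58702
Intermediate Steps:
w(f) = 0
Y(A) = 2
D(W) = 4*W**2 (D(W) = (2*W)*(2*W) = 4*W**2)
z(O, F) = -2*O (z(O, F) = -2*(O + 0*(-4)) = -2*(O + 0) = -2*O)
(Y(145) + D(121)) + z(-68, 25) = (2 + 4*121**2) - 2*(-68) = (2 + 4*14641) + 136 = (2 + 58564) + 136 = 58566 + 136 = 58702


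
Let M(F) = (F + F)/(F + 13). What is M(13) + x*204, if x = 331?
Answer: 67525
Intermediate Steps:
M(F) = 2*F/(13 + F) (M(F) = (2*F)/(13 + F) = 2*F/(13 + F))
M(13) + x*204 = 2*13/(13 + 13) + 331*204 = 2*13/26 + 67524 = 2*13*(1/26) + 67524 = 1 + 67524 = 67525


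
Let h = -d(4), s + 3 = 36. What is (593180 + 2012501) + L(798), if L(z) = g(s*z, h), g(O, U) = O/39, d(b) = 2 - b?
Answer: 33882631/13 ≈ 2.6064e+6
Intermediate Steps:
s = 33 (s = -3 + 36 = 33)
h = 2 (h = -(2 - 1*4) = -(2 - 4) = -1*(-2) = 2)
g(O, U) = O/39 (g(O, U) = O*(1/39) = O/39)
L(z) = 11*z/13 (L(z) = (33*z)/39 = 11*z/13)
(593180 + 2012501) + L(798) = (593180 + 2012501) + (11/13)*798 = 2605681 + 8778/13 = 33882631/13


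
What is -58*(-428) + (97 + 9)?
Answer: 24930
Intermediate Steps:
-58*(-428) + (97 + 9) = 24824 + 106 = 24930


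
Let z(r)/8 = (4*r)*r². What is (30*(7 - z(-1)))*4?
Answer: 4680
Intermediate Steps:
z(r) = 32*r³ (z(r) = 8*((4*r)*r²) = 8*(4*r³) = 32*r³)
(30*(7 - z(-1)))*4 = (30*(7 - 32*(-1)³))*4 = (30*(7 - 32*(-1)))*4 = (30*(7 - 1*(-32)))*4 = (30*(7 + 32))*4 = (30*39)*4 = 1170*4 = 4680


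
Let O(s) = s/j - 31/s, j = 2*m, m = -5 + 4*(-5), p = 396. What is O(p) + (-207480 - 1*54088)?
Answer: -2589602383/9900 ≈ -2.6158e+5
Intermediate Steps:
m = -25 (m = -5 - 20 = -25)
j = -50 (j = 2*(-25) = -50)
O(s) = -31/s - s/50 (O(s) = s/(-50) - 31/s = s*(-1/50) - 31/s = -s/50 - 31/s = -31/s - s/50)
O(p) + (-207480 - 1*54088) = (-31/396 - 1/50*396) + (-207480 - 1*54088) = (-31*1/396 - 198/25) + (-207480 - 54088) = (-31/396 - 198/25) - 261568 = -79183/9900 - 261568 = -2589602383/9900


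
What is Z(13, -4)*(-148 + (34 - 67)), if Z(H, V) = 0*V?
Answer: 0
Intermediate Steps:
Z(H, V) = 0
Z(13, -4)*(-148 + (34 - 67)) = 0*(-148 + (34 - 67)) = 0*(-148 - 33) = 0*(-181) = 0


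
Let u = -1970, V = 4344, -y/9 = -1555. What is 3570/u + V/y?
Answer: -1380149/919005 ≈ -1.5018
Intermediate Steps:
y = 13995 (y = -9*(-1555) = 13995)
3570/u + V/y = 3570/(-1970) + 4344/13995 = 3570*(-1/1970) + 4344*(1/13995) = -357/197 + 1448/4665 = -1380149/919005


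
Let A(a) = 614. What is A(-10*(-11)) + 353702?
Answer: 354316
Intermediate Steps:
A(-10*(-11)) + 353702 = 614 + 353702 = 354316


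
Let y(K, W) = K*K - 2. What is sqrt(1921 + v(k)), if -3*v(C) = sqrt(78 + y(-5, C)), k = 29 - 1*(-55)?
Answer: sqrt(17289 - 3*sqrt(101))/3 ≈ 43.791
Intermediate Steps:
k = 84 (k = 29 + 55 = 84)
y(K, W) = -2 + K**2 (y(K, W) = K**2 - 2 = -2 + K**2)
v(C) = -sqrt(101)/3 (v(C) = -sqrt(78 + (-2 + (-5)**2))/3 = -sqrt(78 + (-2 + 25))/3 = -sqrt(78 + 23)/3 = -sqrt(101)/3)
sqrt(1921 + v(k)) = sqrt(1921 - sqrt(101)/3)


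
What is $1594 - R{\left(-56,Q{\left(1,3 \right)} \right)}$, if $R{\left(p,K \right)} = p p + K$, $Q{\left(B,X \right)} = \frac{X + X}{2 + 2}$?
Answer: $- \frac{3087}{2} \approx -1543.5$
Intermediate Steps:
$Q{\left(B,X \right)} = \frac{X}{2}$ ($Q{\left(B,X \right)} = \frac{2 X}{4} = 2 X \frac{1}{4} = \frac{X}{2}$)
$R{\left(p,K \right)} = K + p^{2}$ ($R{\left(p,K \right)} = p^{2} + K = K + p^{2}$)
$1594 - R{\left(-56,Q{\left(1,3 \right)} \right)} = 1594 - \left(\frac{1}{2} \cdot 3 + \left(-56\right)^{2}\right) = 1594 - \left(\frac{3}{2} + 3136\right) = 1594 - \frac{6275}{2} = - \frac{3087}{2}$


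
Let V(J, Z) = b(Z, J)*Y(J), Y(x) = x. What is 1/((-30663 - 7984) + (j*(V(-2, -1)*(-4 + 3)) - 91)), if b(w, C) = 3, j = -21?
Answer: -1/38864 ≈ -2.5731e-5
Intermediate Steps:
V(J, Z) = 3*J
1/((-30663 - 7984) + (j*(V(-2, -1)*(-4 + 3)) - 91)) = 1/((-30663 - 7984) + (-21*3*(-2)*(-4 + 3) - 91)) = 1/(-38647 + (-(-126)*(-1) - 91)) = 1/(-38647 + (-21*6 - 91)) = 1/(-38647 + (-126 - 91)) = 1/(-38647 - 217) = 1/(-38864) = -1/38864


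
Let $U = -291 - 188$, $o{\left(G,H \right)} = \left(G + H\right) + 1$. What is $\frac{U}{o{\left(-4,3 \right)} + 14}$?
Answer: $- \frac{479}{14} \approx -34.214$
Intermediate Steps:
$o{\left(G,H \right)} = 1 + G + H$
$U = -479$ ($U = -291 - 188 = -479$)
$\frac{U}{o{\left(-4,3 \right)} + 14} = \frac{1}{\left(1 - 4 + 3\right) + 14} \left(-479\right) = \frac{1}{0 + 14} \left(-479\right) = \frac{1}{14} \left(-479\right) = - \frac{479}{14}$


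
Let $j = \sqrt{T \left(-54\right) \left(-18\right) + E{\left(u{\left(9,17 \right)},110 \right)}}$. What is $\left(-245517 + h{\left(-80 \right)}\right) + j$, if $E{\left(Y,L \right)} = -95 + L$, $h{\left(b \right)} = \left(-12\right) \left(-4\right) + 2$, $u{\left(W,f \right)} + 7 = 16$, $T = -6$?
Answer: $-245467 + i \sqrt{5817} \approx -2.4547 \cdot 10^{5} + 76.269 i$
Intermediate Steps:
$u{\left(W,f \right)} = 9$ ($u{\left(W,f \right)} = -7 + 16 = 9$)
$h{\left(b \right)} = 50$ ($h{\left(b \right)} = 48 + 2 = 50$)
$j = i \sqrt{5817}$ ($j = \sqrt{\left(-6\right) \left(-54\right) \left(-18\right) + \left(-95 + 110\right)} = \sqrt{324 \left(-18\right) + 15} = \sqrt{-5832 + 15} = \sqrt{-5817} = i \sqrt{5817} \approx 76.269 i$)
$\left(-245517 + h{\left(-80 \right)}\right) + j = \left(-245517 + 50\right) + i \sqrt{5817} = -245467 + i \sqrt{5817}$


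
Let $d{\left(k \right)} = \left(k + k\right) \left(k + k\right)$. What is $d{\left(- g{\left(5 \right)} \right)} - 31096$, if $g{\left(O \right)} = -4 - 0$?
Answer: $-31032$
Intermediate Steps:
$g{\left(O \right)} = -4$ ($g{\left(O \right)} = -4 + 0 = -4$)
$d{\left(k \right)} = 4 k^{2}$ ($d{\left(k \right)} = 2 k 2 k = 4 k^{2}$)
$d{\left(- g{\left(5 \right)} \right)} - 31096 = 4 \left(\left(-1\right) \left(-4\right)\right)^{2} - 31096 = 4 \cdot 4^{2} - 31096 = 4 \cdot 16 - 31096 = 64 - 31096 = -31032$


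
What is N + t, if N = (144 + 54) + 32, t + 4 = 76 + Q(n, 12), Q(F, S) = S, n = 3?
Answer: 314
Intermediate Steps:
t = 84 (t = -4 + (76 + 12) = -4 + 88 = 84)
N = 230 (N = 198 + 32 = 230)
N + t = 230 + 84 = 314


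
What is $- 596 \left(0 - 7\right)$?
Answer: $4172$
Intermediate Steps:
$- 596 \left(0 - 7\right) = \left(-596\right) \left(-7\right) = 4172$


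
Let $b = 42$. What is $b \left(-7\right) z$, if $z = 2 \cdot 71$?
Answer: $-41748$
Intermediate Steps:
$z = 142$
$b \left(-7\right) z = 42 \left(-7\right) 142 = \left(-294\right) 142 = -41748$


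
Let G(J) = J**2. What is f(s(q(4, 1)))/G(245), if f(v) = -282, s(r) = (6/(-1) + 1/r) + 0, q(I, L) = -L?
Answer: -282/60025 ≈ -0.0046980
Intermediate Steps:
s(r) = -6 + 1/r (s(r) = (6*(-1) + 1/r) + 0 = (-6 + 1/r) + 0 = -6 + 1/r)
f(s(q(4, 1)))/G(245) = -282/(245**2) = -282/60025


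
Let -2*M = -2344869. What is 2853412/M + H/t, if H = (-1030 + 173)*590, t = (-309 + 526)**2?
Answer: -916907477134/110417536341 ≈ -8.3040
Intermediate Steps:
M = 2344869/2 (M = -1/2*(-2344869) = 2344869/2 ≈ 1.1724e+6)
t = 47089 (t = 217**2 = 47089)
H = -505630 (H = -857*590 = -505630)
2853412/M + H/t = 2853412/(2344869/2) - 505630/47089 = 2853412*(2/2344869) - 505630*1/47089 = 5706824/2344869 - 505630/47089 = -916907477134/110417536341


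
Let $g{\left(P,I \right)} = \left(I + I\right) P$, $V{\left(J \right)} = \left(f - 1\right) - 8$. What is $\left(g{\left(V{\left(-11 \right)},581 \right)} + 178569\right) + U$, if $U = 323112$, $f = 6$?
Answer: $498195$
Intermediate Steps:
$V{\left(J \right)} = -3$ ($V{\left(J \right)} = \left(6 - 1\right) - 8 = 5 - 8 = -3$)
$g{\left(P,I \right)} = 2 I P$
$\left(g{\left(V{\left(-11 \right)},581 \right)} + 178569\right) + U = \left(2 \cdot 581 \left(-3\right) + 178569\right) + 323112 = \left(-3486 + 178569\right) + 323112 = 175083 + 323112 = 498195$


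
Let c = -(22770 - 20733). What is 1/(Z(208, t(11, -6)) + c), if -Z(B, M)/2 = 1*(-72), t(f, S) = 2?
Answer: -1/1893 ≈ -0.00052826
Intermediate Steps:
Z(B, M) = 144 (Z(B, M) = -2*(-72) = 144)
c = -2037 (c = -1*2037 = -2037)
1/(Z(208, t(11, -6)) + c) = 1/(144 - 2037) = 1/(-1893) = -1/1893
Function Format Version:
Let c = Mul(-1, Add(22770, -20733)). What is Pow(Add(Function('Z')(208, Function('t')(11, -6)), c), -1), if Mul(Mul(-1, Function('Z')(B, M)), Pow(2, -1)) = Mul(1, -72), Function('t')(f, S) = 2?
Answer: Rational(-1, 1893) ≈ -0.00052826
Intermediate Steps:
Function('Z')(B, M) = 144 (Function('Z')(B, M) = Mul(-2, Mul(1, -72)) = Mul(-2, -72) = 144)
c = -2037 (c = Mul(-1, 2037) = -2037)
Pow(Add(Function('Z')(208, Function('t')(11, -6)), c), -1) = Pow(Add(144, -2037), -1) = Pow(-1893, -1) = Rational(-1, 1893)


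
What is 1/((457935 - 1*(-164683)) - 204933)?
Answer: 1/417685 ≈ 2.3942e-6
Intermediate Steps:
1/((457935 - 1*(-164683)) - 204933) = 1/((457935 + 164683) - 204933) = 1/(622618 - 204933) = 1/417685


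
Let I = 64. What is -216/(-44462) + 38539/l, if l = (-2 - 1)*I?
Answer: -856739773/4268352 ≈ -200.72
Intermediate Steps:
l = -192 (l = (-2 - 1)*64 = -3*64 = -192)
-216/(-44462) + 38539/l = -216/(-44462) + 38539/(-192) = -216*(-1/44462) + 38539*(-1/192) = 108/22231 - 38539/192 = -856739773/4268352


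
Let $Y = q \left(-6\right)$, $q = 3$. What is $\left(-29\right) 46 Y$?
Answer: $24012$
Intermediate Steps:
$Y = -18$ ($Y = 3 \left(-6\right) = -18$)
$\left(-29\right) 46 Y = \left(-29\right) 46 \left(-18\right) = \left(-1334\right) \left(-18\right) = 24012$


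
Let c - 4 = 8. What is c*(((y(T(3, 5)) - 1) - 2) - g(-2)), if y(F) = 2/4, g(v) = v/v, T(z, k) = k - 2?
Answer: -42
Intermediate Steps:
T(z, k) = -2 + k
g(v) = 1
c = 12 (c = 4 + 8 = 12)
y(F) = ½ (y(F) = 2*(¼) = ½)
c*(((y(T(3, 5)) - 1) - 2) - g(-2)) = 12*(((½ - 1) - 2) - 1*1) = 12*((-½ - 2) - 1) = 12*(-5/2 - 1) = 12*(-7/2) = -42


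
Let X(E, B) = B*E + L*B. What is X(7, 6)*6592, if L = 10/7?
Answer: 2333568/7 ≈ 3.3337e+5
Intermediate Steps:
L = 10/7 (L = 10*(1/7) = 10/7 ≈ 1.4286)
X(E, B) = 10*B/7 + B*E (X(E, B) = B*E + 10*B/7 = 10*B/7 + B*E)
X(7, 6)*6592 = ((1/7)*6*(10 + 7*7))*6592 = ((1/7)*6*(10 + 49))*6592 = ((1/7)*6*59)*6592 = (354/7)*6592 = 2333568/7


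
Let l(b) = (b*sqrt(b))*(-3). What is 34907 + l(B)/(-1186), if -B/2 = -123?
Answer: 34907 + 369*sqrt(246)/593 ≈ 34917.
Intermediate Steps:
B = 246 (B = -2*(-123) = 246)
l(b) = -3*b**(3/2) (l(b) = b**(3/2)*(-3) = -3*b**(3/2))
34907 + l(B)/(-1186) = 34907 - 738*sqrt(246)/(-1186) = 34907 - 738*sqrt(246)*(-1/1186) = 34907 + 369*sqrt(246)/593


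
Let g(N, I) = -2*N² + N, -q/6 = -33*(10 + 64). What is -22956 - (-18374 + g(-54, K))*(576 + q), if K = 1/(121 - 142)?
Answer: 369408324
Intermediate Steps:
q = 14652 (q = -(-198)*(10 + 64) = -(-198)*74 = -6*(-2442) = 14652)
K = -1/21 (K = 1/(-21) = -1/21 ≈ -0.047619)
g(N, I) = N - 2*N²
-22956 - (-18374 + g(-54, K))*(576 + q) = -22956 - (-18374 - 54*(1 - 2*(-54)))*(576 + 14652) = -22956 - (-18374 - 54*(1 + 108))*15228 = -22956 - (-18374 - 54*109)*15228 = -22956 - (-18374 - 5886)*15228 = -22956 - (-24260)*15228 = -22956 - 1*(-369431280) = -22956 + 369431280 = 369408324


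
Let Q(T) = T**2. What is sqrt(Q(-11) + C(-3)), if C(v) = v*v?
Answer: sqrt(130) ≈ 11.402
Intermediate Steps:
C(v) = v**2
sqrt(Q(-11) + C(-3)) = sqrt((-11)**2 + (-3)**2) = sqrt(121 + 9) = sqrt(130)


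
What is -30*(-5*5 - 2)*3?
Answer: 2430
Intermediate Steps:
-30*(-5*5 - 2)*3 = -30*(-25 - 2)*3 = -30*(-27)*3 = 810*3 = 2430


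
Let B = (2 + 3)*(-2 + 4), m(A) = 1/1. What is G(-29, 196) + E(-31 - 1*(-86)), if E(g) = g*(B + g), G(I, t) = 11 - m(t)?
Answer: 3585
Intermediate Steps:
m(A) = 1
B = 10 (B = 5*2 = 10)
G(I, t) = 10 (G(I, t) = 11 - 1*1 = 11 - 1 = 10)
E(g) = g*(10 + g)
G(-29, 196) + E(-31 - 1*(-86)) = 10 + (-31 - 1*(-86))*(10 + (-31 - 1*(-86))) = 10 + (-31 + 86)*(10 + (-31 + 86)) = 10 + 55*(10 + 55) = 10 + 55*65 = 10 + 3575 = 3585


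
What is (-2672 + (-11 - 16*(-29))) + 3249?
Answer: 1030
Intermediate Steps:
(-2672 + (-11 - 16*(-29))) + 3249 = (-2672 + (-11 + 464)) + 3249 = (-2672 + 453) + 3249 = -2219 + 3249 = 1030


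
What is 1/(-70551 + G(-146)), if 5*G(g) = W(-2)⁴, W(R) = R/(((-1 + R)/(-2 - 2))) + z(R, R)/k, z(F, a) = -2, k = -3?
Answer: -5/352739 ≈ -1.4175e-5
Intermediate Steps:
W(R) = ⅔ + R/(¼ - R/4) (W(R) = R/(((-1 + R)/(-2 - 2))) - 2/(-3) = R/(((-1 + R)/(-4))) - 2*(-⅓) = R/(((-1 + R)*(-¼))) + ⅔ = R/(¼ - R/4) + ⅔ = ⅔ + R/(¼ - R/4))
G(g) = 16/5 (G(g) = (2*(-1 - 5*(-2))/(3*(-1 - 2)))⁴/5 = ((⅔)*(-1 + 10)/(-3))⁴/5 = ((⅔)*(-⅓)*9)⁴/5 = (⅕)*(-2)⁴ = (⅕)*16 = 16/5)
1/(-70551 + G(-146)) = 1/(-70551 + 16/5) = 1/(-352739/5) = -5/352739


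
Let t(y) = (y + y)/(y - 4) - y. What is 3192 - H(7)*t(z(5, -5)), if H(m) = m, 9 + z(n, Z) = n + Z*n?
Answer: 98231/33 ≈ 2976.7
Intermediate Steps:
z(n, Z) = -9 + n + Z*n (z(n, Z) = -9 + (n + Z*n) = -9 + n + Z*n)
t(y) = -y + 2*y/(-4 + y) (t(y) = (2*y)/(-4 + y) - y = 2*y/(-4 + y) - y = -y + 2*y/(-4 + y))
3192 - H(7)*t(z(5, -5)) = 3192 - 7*(-9 + 5 - 5*5)*(6 - (-9 + 5 - 5*5))/(-4 + (-9 + 5 - 5*5)) = 3192 - 7*(-9 + 5 - 25)*(6 - (-9 + 5 - 25))/(-4 + (-9 + 5 - 25)) = 3192 - 7*(-29*(6 - 1*(-29))/(-4 - 29)) = 3192 - 7*(-29*(6 + 29)/(-33)) = 3192 - 7*(-29*(-1/33)*35) = 3192 - 7*1015/33 = 3192 - 1*7105/33 = 3192 - 7105/33 = 98231/33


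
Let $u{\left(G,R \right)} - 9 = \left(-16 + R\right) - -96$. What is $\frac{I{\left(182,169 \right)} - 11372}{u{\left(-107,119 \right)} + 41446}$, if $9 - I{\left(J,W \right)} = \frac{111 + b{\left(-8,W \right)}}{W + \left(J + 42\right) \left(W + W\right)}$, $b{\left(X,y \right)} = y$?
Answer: $- \frac{862236083}{3160747174} \approx -0.2728$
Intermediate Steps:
$u{\left(G,R \right)} = 89 + R$ ($u{\left(G,R \right)} = 9 + \left(\left(-16 + R\right) - -96\right) = 9 + \left(\left(-16 + R\right) + 96\right) = 9 + \left(80 + R\right) = 89 + R$)
$I{\left(J,W \right)} = 9 - \frac{111 + W}{W + 2 W \left(42 + J\right)}$ ($I{\left(J,W \right)} = 9 - \frac{111 + W}{W + \left(J + 42\right) \left(W + W\right)} = 9 - \frac{111 + W}{W + \left(42 + J\right) 2 W} = 9 - \frac{111 + W}{W + 2 W \left(42 + J\right)}$)
$\frac{I{\left(182,169 \right)} - 11372}{u{\left(-107,119 \right)} + 41446} = \frac{\frac{-111 + 764 \cdot 169 + 18 \cdot 182 \cdot 169}{169 \left(85 + 2 \cdot 182\right)} - 11372}{\left(89 + 119\right) + 41446} = \frac{\frac{-111 + 129116 + 553644}{169 \left(85 + 364\right)} - 11372}{208 + 41446} = \frac{\frac{1}{169} \cdot \frac{1}{449} \cdot 682649 - 11372}{41654} = \left(\frac{1}{169} \cdot \frac{1}{449} \cdot 682649 - 11372\right) \frac{1}{41654} = \left(\frac{682649}{75881} - 11372\right) \frac{1}{41654} = \left(- \frac{862236083}{75881}\right) \frac{1}{41654} = - \frac{862236083}{3160747174}$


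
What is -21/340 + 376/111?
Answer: 125509/37740 ≈ 3.3256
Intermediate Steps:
-21/340 + 376/111 = 125509/37740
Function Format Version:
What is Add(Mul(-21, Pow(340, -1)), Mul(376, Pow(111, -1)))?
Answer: Rational(125509, 37740) ≈ 3.3256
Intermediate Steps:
Add(Mul(-21, Pow(340, -1)), Mul(376, Pow(111, -1))) = Add(Mul(-21, Rational(1, 340)), Mul(376, Rational(1, 111))) = Add(Rational(-21, 340), Rational(376, 111)) = Rational(125509, 37740)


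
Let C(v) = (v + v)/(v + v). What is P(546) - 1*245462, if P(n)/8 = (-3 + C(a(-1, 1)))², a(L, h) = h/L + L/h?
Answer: -245430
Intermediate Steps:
a(L, h) = L/h + h/L
C(v) = 1 (C(v) = (2*v)/((2*v)) = (2*v)*(1/(2*v)) = 1)
P(n) = 32 (P(n) = 8*(-3 + 1)² = 8*(-2)² = 8*4 = 32)
P(546) - 1*245462 = 32 - 1*245462 = 32 - 245462 = -245430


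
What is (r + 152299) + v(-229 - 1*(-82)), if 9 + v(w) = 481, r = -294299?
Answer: -141528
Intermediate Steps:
v(w) = 472 (v(w) = -9 + 481 = 472)
(r + 152299) + v(-229 - 1*(-82)) = (-294299 + 152299) + 472 = -142000 + 472 = -141528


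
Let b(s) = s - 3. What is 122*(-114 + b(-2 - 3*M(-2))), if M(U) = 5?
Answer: -16348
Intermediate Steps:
b(s) = -3 + s
122*(-114 + b(-2 - 3*M(-2))) = 122*(-114 + (-3 + (-2 - 3*5))) = 122*(-114 + (-3 + (-2 - 15))) = 122*(-114 + (-3 - 17)) = 122*(-114 - 20) = 122*(-134) = -16348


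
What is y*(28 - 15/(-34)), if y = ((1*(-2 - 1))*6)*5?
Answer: -43515/17 ≈ -2559.7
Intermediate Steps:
y = -90 (y = ((1*(-3))*6)*5 = -3*6*5 = -18*5 = -90)
y*(28 - 15/(-34)) = -90*(28 - 15/(-34)) = -90*(28 - 15*(-1/34)) = -90*(28 + 15/34) = -90*967/34 = -43515/17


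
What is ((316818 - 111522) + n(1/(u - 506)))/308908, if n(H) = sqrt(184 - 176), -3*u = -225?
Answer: 51324/77227 + sqrt(2)/154454 ≈ 0.66460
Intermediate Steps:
u = 75 (u = -1/3*(-225) = 75)
n(H) = 2*sqrt(2) (n(H) = sqrt(8) = 2*sqrt(2))
((316818 - 111522) + n(1/(u - 506)))/308908 = ((316818 - 111522) + 2*sqrt(2))/308908 = (205296 + 2*sqrt(2))*(1/308908) = 51324/77227 + sqrt(2)/154454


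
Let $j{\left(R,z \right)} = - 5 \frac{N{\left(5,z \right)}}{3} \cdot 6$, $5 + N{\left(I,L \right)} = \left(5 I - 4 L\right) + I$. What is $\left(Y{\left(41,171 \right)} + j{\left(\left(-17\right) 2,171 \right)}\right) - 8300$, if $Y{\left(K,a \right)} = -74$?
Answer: $-1784$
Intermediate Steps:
$N{\left(I,L \right)} = -5 - 4 L + 6 I$ ($N{\left(I,L \right)} = -5 + \left(\left(5 I - 4 L\right) + I\right) = -5 + \left(\left(- 4 L + 5 I\right) + I\right) = -5 + \left(- 4 L + 6 I\right) = -5 - 4 L + 6 I$)
$j{\left(R,z \right)} = -250 + 40 z$ ($j{\left(R,z \right)} = - 5 \frac{-5 - 4 z + 6 \cdot 5}{3} \cdot 6 = - 5 \left(-5 - 4 z + 30\right) \frac{1}{3} \cdot 6 = - 5 \left(25 - 4 z\right) \frac{1}{3} \cdot 6 = - 5 \left(\frac{25}{3} - \frac{4 z}{3}\right) 6 = \left(- \frac{125}{3} + \frac{20 z}{3}\right) 6 = -250 + 40 z$)
$\left(Y{\left(41,171 \right)} + j{\left(\left(-17\right) 2,171 \right)}\right) - 8300 = \left(-74 + \left(-250 + 40 \cdot 171\right)\right) - 8300 = \left(-74 + \left(-250 + 6840\right)\right) - 8300 = \left(-74 + 6590\right) - 8300 = 6516 - 8300 = -1784$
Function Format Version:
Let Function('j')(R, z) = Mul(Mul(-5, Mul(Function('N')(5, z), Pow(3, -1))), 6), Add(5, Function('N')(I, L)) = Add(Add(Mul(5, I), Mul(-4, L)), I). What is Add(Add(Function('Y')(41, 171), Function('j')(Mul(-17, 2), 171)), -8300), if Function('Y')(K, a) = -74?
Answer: -1784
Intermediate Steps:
Function('N')(I, L) = Add(-5, Mul(-4, L), Mul(6, I)) (Function('N')(I, L) = Add(-5, Add(Add(Mul(5, I), Mul(-4, L)), I)) = Add(-5, Add(Add(Mul(-4, L), Mul(5, I)), I)) = Add(-5, Add(Mul(-4, L), Mul(6, I))) = Add(-5, Mul(-4, L), Mul(6, I)))
Function('j')(R, z) = Add(-250, Mul(40, z)) (Function('j')(R, z) = Mul(Mul(-5, Mul(Add(-5, Mul(-4, z), Mul(6, 5)), Pow(3, -1))), 6) = Mul(Mul(-5, Mul(Add(-5, Mul(-4, z), 30), Rational(1, 3))), 6) = Mul(Mul(-5, Mul(Add(25, Mul(-4, z)), Rational(1, 3))), 6) = Mul(Mul(-5, Add(Rational(25, 3), Mul(Rational(-4, 3), z))), 6) = Mul(Add(Rational(-125, 3), Mul(Rational(20, 3), z)), 6) = Add(-250, Mul(40, z)))
Add(Add(Function('Y')(41, 171), Function('j')(Mul(-17, 2), 171)), -8300) = Add(Add(-74, Add(-250, Mul(40, 171))), -8300) = Add(Add(-74, Add(-250, 6840)), -8300) = Add(Add(-74, 6590), -8300) = Add(6516, -8300) = -1784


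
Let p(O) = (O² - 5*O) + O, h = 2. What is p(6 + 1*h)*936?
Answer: 29952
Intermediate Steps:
p(O) = O² - 4*O
p(6 + 1*h)*936 = ((6 + 1*2)*(-4 + (6 + 1*2)))*936 = ((6 + 2)*(-4 + (6 + 2)))*936 = (8*(-4 + 8))*936 = (8*4)*936 = 32*936 = 29952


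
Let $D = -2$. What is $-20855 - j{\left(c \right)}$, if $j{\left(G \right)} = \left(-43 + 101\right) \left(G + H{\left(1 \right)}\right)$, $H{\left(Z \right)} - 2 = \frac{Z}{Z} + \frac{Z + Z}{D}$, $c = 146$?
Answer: $-29439$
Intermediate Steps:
$H{\left(Z \right)} = 3 - Z$ ($H{\left(Z \right)} = 2 + \left(\frac{Z}{Z} + \frac{Z + Z}{-2}\right) = 2 + \left(1 + 2 Z \left(- \frac{1}{2}\right)\right) = 2 - \left(-1 + Z\right) = 3 - Z$)
$j{\left(G \right)} = 116 + 58 G$ ($j{\left(G \right)} = \left(-43 + 101\right) \left(G + \left(3 - 1\right)\right) = 58 \left(G + \left(3 - 1\right)\right) = 58 \left(G + 2\right) = 58 \left(2 + G\right) = 116 + 58 G$)
$-20855 - j{\left(c \right)} = -20855 - \left(116 + 58 \cdot 146\right) = -20855 - \left(116 + 8468\right) = -20855 - 8584 = -29439$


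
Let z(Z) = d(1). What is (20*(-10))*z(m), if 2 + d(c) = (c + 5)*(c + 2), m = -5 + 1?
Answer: -3200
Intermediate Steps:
m = -4
d(c) = -2 + (2 + c)*(5 + c) (d(c) = -2 + (c + 5)*(c + 2) = -2 + (5 + c)*(2 + c) = -2 + (2 + c)*(5 + c))
z(Z) = 16 (z(Z) = 8 + 1² + 7*1 = 8 + 1 + 7 = 16)
(20*(-10))*z(m) = (20*(-10))*16 = -200*16 = -3200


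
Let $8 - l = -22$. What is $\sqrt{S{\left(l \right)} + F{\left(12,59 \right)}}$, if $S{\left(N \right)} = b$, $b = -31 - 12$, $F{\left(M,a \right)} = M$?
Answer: $i \sqrt{31} \approx 5.5678 i$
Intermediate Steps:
$l = 30$ ($l = 8 - -22 = 8 + 22 = 30$)
$b = -43$
$S{\left(N \right)} = -43$
$\sqrt{S{\left(l \right)} + F{\left(12,59 \right)}} = \sqrt{-43 + 12} = \sqrt{-31} = i \sqrt{31}$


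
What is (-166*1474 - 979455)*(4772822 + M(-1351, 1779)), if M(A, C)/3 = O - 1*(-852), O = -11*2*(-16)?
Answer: -5847019140326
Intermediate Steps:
O = 352 (O = -22*(-16) = 352)
M(A, C) = 3612 (M(A, C) = 3*(352 - 1*(-852)) = 3*(352 + 852) = 3*1204 = 3612)
(-166*1474 - 979455)*(4772822 + M(-1351, 1779)) = (-166*1474 - 979455)*(4772822 + 3612) = (-244684 - 979455)*4776434 = -1224139*4776434 = -5847019140326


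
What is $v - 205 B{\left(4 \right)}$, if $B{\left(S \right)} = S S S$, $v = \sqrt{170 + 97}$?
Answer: $-13120 + \sqrt{267} \approx -13104.0$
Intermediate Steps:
$v = \sqrt{267} \approx 16.34$
$B{\left(S \right)} = S^{3}$ ($B{\left(S \right)} = S S^{2} = S^{3}$)
$v - 205 B{\left(4 \right)} = \sqrt{267} - 205 \cdot 4^{3} = \sqrt{267} - 13120 = -13120 + \sqrt{267}$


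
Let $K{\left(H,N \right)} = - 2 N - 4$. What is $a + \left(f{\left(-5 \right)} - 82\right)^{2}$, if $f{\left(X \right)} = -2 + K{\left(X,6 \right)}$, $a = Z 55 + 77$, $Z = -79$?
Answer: $5732$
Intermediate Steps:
$K{\left(H,N \right)} = -4 - 2 N$
$a = -4268$ ($a = \left(-79\right) 55 + 77 = -4345 + 77 = -4268$)
$f{\left(X \right)} = -18$ ($f{\left(X \right)} = -2 - 16 = -18$)
$a + \left(f{\left(-5 \right)} - 82\right)^{2} = -4268 + \left(-18 - 82\right)^{2} = -4268 + \left(-100\right)^{2} = -4268 + 10000 = 5732$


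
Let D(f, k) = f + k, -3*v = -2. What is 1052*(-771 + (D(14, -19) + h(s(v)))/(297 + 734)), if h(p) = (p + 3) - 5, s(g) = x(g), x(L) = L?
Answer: -2508727544/3093 ≈ -8.1110e+5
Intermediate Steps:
v = ⅔ (v = -⅓*(-2) = ⅔ ≈ 0.66667)
s(g) = g
h(p) = -2 + p (h(p) = (3 + p) - 5 = -2 + p)
1052*(-771 + (D(14, -19) + h(s(v)))/(297 + 734)) = 1052*(-771 + ((14 - 19) + (-2 + ⅔))/(297 + 734)) = 1052*(-771 + (-5 - 4/3)/1031) = 1052*(-771 - 19/3*1/1031) = 1052*(-771 - 19/3093) = 1052*(-2384722/3093) = -2508727544/3093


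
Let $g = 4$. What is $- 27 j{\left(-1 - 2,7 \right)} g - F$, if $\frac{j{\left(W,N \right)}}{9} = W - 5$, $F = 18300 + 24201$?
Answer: $-34725$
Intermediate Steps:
$F = 42501$
$j{\left(W,N \right)} = -45 + 9 W$ ($j{\left(W,N \right)} = 9 \left(W - 5\right) = 9 \left(-5 + W\right) = -45 + 9 W$)
$- 27 j{\left(-1 - 2,7 \right)} g - F = - 27 \left(-45 + 9 \left(-1 - 2\right)\right) 4 - 42501 = - 27 \left(-45 + 9 \left(-3\right)\right) 4 - 42501 = - 27 \left(-45 - 27\right) 4 - 42501 = \left(-27\right) \left(-72\right) 4 - 42501 = 1944 \cdot 4 - 42501 = 7776 - 42501 = -34725$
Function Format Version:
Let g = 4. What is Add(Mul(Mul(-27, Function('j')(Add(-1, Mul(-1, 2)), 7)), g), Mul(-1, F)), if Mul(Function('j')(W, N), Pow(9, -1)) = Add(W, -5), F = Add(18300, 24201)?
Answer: -34725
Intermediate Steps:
F = 42501
Function('j')(W, N) = Add(-45, Mul(9, W)) (Function('j')(W, N) = Mul(9, Add(W, -5)) = Mul(9, Add(-5, W)) = Add(-45, Mul(9, W)))
Add(Mul(Mul(-27, Function('j')(Add(-1, Mul(-1, 2)), 7)), g), Mul(-1, F)) = Add(Mul(Mul(-27, Add(-45, Mul(9, Add(-1, Mul(-1, 2))))), 4), Mul(-1, 42501)) = Add(Mul(Mul(-27, Add(-45, Mul(9, Add(-1, -2)))), 4), -42501) = Add(Mul(Mul(-27, Add(-45, Mul(9, -3))), 4), -42501) = Add(Mul(Mul(-27, Add(-45, -27)), 4), -42501) = Add(Mul(Mul(-27, -72), 4), -42501) = Add(Mul(1944, 4), -42501) = Add(7776, -42501) = -34725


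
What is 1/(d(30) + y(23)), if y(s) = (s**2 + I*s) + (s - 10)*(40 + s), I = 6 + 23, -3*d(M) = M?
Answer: 1/2005 ≈ 0.00049875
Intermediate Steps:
d(M) = -M/3
I = 29
y(s) = s**2 + 29*s + (-10 + s)*(40 + s) (y(s) = (s**2 + 29*s) + (s - 10)*(40 + s) = (s**2 + 29*s) + (-10 + s)*(40 + s) = s**2 + 29*s + (-10 + s)*(40 + s))
1/(d(30) + y(23)) = 1/(-1/3*30 + (-400 + 2*23**2 + 59*23)) = 1/(-10 + (-400 + 2*529 + 1357)) = 1/(-10 + (-400 + 1058 + 1357)) = 1/(-10 + 2015) = 1/2005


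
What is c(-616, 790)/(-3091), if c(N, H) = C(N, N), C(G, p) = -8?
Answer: 8/3091 ≈ 0.0025882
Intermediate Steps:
c(N, H) = -8
c(-616, 790)/(-3091) = -8/(-3091) = -8*(-1/3091) = 8/3091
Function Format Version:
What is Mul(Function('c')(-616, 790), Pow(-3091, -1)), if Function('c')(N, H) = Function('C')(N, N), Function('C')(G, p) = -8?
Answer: Rational(8, 3091) ≈ 0.0025882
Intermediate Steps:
Function('c')(N, H) = -8
Mul(Function('c')(-616, 790), Pow(-3091, -1)) = Mul(-8, Pow(-3091, -1)) = Mul(-8, Rational(-1, 3091)) = Rational(8, 3091)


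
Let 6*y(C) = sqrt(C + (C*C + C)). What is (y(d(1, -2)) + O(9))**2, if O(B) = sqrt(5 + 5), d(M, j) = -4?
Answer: 92/9 + 4*sqrt(5)/3 ≈ 13.204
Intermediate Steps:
y(C) = sqrt(C**2 + 2*C)/6 (y(C) = sqrt(C + (C*C + C))/6 = sqrt(C + (C**2 + C))/6 = sqrt(C + (C + C**2))/6 = sqrt(C**2 + 2*C)/6)
O(B) = sqrt(10)
(y(d(1, -2)) + O(9))**2 = (sqrt(-4*(2 - 4))/6 + sqrt(10))**2 = (sqrt(-4*(-2))/6 + sqrt(10))**2 = (sqrt(8)/6 + sqrt(10))**2 = ((2*sqrt(2))/6 + sqrt(10))**2 = (sqrt(2)/3 + sqrt(10))**2 = (sqrt(10) + sqrt(2)/3)**2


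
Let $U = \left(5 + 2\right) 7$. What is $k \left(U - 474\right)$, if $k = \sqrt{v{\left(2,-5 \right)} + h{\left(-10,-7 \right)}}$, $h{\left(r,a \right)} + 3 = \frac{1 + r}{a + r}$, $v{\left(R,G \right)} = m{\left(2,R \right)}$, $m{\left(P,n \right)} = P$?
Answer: $- 50 i \sqrt{34} \approx - 291.55 i$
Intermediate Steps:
$v{\left(R,G \right)} = 2$
$h{\left(r,a \right)} = -3 + \frac{1 + r}{a + r}$
$U = 49$ ($U = 7 \cdot 7 = 49$)
$k = \frac{2 i \sqrt{34}}{17}$ ($k = \sqrt{2 + \frac{1 - -21 - -20}{-7 - 10}} = \sqrt{2 + \frac{1 + 21 + 20}{-17}} = \sqrt{2 - \frac{42}{17}} = \sqrt{- \frac{8}{17}} = \frac{2 i \sqrt{34}}{17} \approx 0.68599 i$)
$k \left(U - 474\right) = \frac{2 i \sqrt{34}}{17} \left(49 - 474\right) = \frac{2 i \sqrt{34}}{17} \left(-425\right) = - 50 i \sqrt{34}$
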